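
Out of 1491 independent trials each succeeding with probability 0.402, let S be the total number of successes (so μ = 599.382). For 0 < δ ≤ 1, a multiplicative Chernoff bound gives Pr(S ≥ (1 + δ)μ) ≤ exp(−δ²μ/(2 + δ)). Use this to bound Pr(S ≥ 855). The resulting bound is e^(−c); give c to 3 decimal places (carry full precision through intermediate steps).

Write 855 = (1 + δ)μ, so δ = 855/599.382 − 1 = 0.4264693…
Then the exponent is δ²μ/(2 + δ) = (855 − μ)² / (μ·(2 + δ)) = 44.926685.

44.927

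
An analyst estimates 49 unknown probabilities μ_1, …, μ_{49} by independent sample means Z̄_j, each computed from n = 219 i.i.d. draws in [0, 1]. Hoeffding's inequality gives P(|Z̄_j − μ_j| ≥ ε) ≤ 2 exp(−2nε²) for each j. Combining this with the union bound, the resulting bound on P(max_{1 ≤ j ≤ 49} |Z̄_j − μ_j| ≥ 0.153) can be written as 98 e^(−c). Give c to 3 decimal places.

Union bound over the 49 events: P(max_{1 ≤ j ≤ 49} |Z̄_j − μ_j| ≥ 0.153) ≤ 49·2·exp(−2nε²) = 98 exp(−2·219·0.153²).
So c = 2·219·0.153² = 10.2531.

10.253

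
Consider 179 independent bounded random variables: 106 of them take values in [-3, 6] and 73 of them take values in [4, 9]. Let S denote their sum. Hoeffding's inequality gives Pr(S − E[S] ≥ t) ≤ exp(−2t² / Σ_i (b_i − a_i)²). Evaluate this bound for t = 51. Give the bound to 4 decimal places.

Σ(b_i − a_i)² = 106·9² + 73·5² = 10411.
Exponent = 2·51² / 10411 = 0.49966.
Bound = exp(−0.49966) = 0.60673.

0.6067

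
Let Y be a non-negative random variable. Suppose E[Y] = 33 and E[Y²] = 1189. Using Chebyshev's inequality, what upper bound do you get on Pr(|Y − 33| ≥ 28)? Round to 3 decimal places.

0.128

Var(Y) = E[Y²] − (E[Y])² = 1189 − 1089 = 100.
Chebyshev's inequality: Pr(|Y − μ| ≥ t) ≤ Var(Y)/t² = 100/784 = 0.1276.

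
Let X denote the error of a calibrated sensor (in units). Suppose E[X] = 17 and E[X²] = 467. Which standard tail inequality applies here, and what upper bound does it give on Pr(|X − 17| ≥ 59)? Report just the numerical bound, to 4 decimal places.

The first two moments determine the variance, so Chebyshev's inequality is the sharpest standard bound available.
Var(X) = E[X²] − (E[X])² = 467 − 289 = 178.
Chebyshev's inequality: Pr(|X − μ| ≥ t) ≤ Var(X)/t² = 178/3481 = 0.0511.

0.0511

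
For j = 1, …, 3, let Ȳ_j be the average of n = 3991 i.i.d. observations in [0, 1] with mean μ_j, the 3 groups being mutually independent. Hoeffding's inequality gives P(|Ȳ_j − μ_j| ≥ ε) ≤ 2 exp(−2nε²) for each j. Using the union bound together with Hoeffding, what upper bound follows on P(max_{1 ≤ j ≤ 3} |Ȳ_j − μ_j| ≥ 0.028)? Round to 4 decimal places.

0.0115

Per-experiment Hoeffding bound: 2·exp(−2·3991·0.028²) = 2·exp(−6.25789) = 0.0038306.
Union bound over 3 events: 3·0.0038306 = 0.01149.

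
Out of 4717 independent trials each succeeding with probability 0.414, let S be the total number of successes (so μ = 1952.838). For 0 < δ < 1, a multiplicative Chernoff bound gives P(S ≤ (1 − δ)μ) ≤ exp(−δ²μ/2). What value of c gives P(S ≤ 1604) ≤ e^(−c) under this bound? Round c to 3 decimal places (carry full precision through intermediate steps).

Write 1604 = (1 − δ)μ, so δ = 1 − 1604/1952.838 = 0.1786313…
Then the exponent is δ²μ/2 = (μ − 1604)²/(2μ) = 31.156694.

31.157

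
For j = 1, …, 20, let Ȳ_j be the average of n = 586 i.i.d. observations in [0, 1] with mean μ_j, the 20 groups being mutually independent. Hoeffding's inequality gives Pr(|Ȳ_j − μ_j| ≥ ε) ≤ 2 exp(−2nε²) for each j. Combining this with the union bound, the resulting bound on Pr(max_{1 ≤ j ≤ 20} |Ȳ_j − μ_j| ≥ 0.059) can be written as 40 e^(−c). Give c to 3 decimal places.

4.080

Union bound over the 20 events: Pr(max_{1 ≤ j ≤ 20} |Ȳ_j − μ_j| ≥ 0.059) ≤ 20·2·exp(−2nε²) = 40 exp(−2·586·0.059²).
So c = 2·586·0.059² = 4.0797.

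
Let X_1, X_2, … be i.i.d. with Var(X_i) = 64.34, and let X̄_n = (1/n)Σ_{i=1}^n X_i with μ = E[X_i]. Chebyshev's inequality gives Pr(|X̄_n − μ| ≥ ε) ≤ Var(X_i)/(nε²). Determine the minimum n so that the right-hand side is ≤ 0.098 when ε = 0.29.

Require 64.34/(n·0.29²) ≤ 0.098, i.e. n ≥ 64.34/(0.098·0.29²) = 7806.547.
The smallest integer n is 7807.

7807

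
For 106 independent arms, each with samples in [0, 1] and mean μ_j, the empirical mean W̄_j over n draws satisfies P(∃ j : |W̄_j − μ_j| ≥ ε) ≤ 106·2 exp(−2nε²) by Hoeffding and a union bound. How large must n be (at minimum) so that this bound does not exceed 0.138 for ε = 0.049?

Need 2·106·exp(−2nε²) ≤ 0.138, i.e. exp(−2nε²) ≤ 0.138/212.
So 2nε² ≥ ln(212/0.138) = 7.337088.
Hence n ≥ 7.337088/(2·0.049²) = 1527.923.
The smallest integer n is 1528.

1528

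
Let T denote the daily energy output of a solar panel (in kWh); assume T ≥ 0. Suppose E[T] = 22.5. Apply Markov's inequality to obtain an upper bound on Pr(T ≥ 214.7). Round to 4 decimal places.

0.1048

Markov's inequality: for a non-negative random variable, Pr(T ≥ a) ≤ E[T]/a.
Here E[T] = 22.5 and a = 214.7, so the bound is 22.5/214.7 = 0.1048.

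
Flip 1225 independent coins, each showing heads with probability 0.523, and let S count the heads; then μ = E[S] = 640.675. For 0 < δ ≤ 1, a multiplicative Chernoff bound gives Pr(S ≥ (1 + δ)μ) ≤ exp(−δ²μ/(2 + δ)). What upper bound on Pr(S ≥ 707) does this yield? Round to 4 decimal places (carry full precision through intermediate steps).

0.0382

Write 707 = (1 + δ)μ, so δ = 707/640.675 − 1 = 0.1035236…
Then the exponent is δ²μ/(2 + δ) = (707 − μ)² / (μ·(2 + δ)) = 3.264144.
Bound = exp(−3.264144) = 0.03823.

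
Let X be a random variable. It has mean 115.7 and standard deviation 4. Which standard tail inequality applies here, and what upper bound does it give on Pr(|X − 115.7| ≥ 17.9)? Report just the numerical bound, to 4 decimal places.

0.0499

Mean and variance are known, so Chebyshev's inequality applies.
Chebyshev: Pr(|X − μ| ≥ t) ≤ Var(X)/t².
Var(X) = σ² = 4² = 16.
Bound = 16 / 320.41 = 0.0499.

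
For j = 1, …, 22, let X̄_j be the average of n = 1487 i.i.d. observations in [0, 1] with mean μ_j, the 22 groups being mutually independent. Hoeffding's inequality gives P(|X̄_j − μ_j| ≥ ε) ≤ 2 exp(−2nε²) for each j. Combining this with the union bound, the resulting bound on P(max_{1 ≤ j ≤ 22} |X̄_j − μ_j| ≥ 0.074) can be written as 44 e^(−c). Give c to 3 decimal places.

16.286

Union bound over the 22 events: P(max_{1 ≤ j ≤ 22} |X̄_j − μ_j| ≥ 0.074) ≤ 22·2·exp(−2nε²) = 44 exp(−2·1487·0.074²).
So c = 2·1487·0.074² = 16.2856.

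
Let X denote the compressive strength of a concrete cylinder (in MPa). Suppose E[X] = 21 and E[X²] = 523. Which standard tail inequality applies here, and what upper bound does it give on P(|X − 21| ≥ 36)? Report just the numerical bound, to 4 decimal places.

0.0633

The first two moments determine the variance, so Chebyshev's inequality is the sharpest standard bound available.
Var(X) = E[X²] − (E[X])² = 523 − 441 = 82.
Chebyshev's inequality: P(|X − μ| ≥ t) ≤ Var(X)/t² = 82/1296 = 0.0633.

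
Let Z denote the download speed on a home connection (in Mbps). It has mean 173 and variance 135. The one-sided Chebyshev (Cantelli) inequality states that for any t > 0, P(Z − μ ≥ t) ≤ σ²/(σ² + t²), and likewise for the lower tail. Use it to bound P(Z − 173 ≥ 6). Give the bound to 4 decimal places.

Here σ² = 135 and t = 6, so σ² + t² = 171.
Cantelli's bound: 135/171 = 0.7895.

0.7895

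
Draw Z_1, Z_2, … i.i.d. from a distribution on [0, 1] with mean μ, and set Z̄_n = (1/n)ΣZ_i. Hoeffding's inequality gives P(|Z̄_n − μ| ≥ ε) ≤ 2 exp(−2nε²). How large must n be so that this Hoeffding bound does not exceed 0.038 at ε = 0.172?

67

Require 2·exp(−2nε²) ≤ 0.038, i.e. 2nε² ≥ ln(2/0.038) = 3.963316.
So n ≥ 3.963316 / (2·0.172²) = 66.984.
The smallest integer n is 67.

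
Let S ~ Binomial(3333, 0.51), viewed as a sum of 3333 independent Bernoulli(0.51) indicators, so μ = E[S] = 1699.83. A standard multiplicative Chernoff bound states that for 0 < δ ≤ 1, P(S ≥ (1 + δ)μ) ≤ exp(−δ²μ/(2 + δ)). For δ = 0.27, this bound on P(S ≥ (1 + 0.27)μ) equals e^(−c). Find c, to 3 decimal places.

54.589

c = δ²μ/(2 + δ) = 0.27²·1699.83/(2 + 0.27) = 54.5893.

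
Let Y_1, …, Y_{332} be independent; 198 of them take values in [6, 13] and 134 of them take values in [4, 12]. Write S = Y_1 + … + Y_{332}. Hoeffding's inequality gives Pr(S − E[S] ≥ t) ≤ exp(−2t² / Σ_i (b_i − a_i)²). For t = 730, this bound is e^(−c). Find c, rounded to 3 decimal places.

58.311

Σ(b_i − a_i)² = 198·7² + 134·8² = 18278.
c = 2t² / 18278 = 2·730² / 18278 = 58.3105.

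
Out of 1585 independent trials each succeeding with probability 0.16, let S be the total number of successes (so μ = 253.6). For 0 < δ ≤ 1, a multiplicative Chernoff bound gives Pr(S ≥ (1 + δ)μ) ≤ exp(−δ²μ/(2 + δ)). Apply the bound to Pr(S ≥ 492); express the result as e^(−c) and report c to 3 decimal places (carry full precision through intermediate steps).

76.227

Write 492 = (1 + δ)μ, so δ = 492/253.6 − 1 = 0.9400631…
Then the exponent is δ²μ/(2 + δ) = (492 − μ)² / (μ·(2 + δ)) = 76.226609.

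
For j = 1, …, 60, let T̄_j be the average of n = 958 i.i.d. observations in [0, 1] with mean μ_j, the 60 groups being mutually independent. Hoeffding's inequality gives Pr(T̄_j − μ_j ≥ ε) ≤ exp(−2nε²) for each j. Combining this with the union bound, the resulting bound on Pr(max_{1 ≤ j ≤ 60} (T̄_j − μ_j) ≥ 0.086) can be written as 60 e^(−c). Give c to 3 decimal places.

14.171

Union bound over the 60 events: Pr(max_{1 ≤ j ≤ 60} (T̄_j − μ_j) ≥ 0.086) ≤ 60·exp(−2nε²) = 60 exp(−2·958·0.086²).
So c = 2·958·0.086² = 14.1707.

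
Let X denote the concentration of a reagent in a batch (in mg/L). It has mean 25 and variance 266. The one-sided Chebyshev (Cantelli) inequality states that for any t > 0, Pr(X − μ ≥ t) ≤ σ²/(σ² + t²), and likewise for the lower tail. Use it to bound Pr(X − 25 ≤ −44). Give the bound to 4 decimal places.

0.1208

Here σ² = 266 and t = 44, so σ² + t² = 2202.
Cantelli's bound: 266/2202 = 0.1208.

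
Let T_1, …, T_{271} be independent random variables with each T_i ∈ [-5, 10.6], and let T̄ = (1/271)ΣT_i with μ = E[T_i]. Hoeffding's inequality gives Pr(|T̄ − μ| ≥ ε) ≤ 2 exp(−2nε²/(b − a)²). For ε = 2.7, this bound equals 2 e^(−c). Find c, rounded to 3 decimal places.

c = 2nε²/(b − a)² = 2·271·2.7² / 15.6² = 16.2359.

16.236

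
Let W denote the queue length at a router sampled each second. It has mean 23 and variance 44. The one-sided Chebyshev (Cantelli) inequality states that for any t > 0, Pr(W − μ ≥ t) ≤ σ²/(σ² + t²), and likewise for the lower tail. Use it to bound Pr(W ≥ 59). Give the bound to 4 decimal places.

0.0328

Here σ² = 44 and t = 36, so σ² + t² = 1340.
Cantelli's bound: 44/1340 = 0.0328.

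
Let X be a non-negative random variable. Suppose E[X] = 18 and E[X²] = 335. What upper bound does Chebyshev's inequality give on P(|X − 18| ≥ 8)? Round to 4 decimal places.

Var(X) = E[X²] − (E[X])² = 335 − 324 = 11.
Chebyshev's inequality: P(|X − μ| ≥ t) ≤ Var(X)/t² = 11/64 = 0.1719.

0.1719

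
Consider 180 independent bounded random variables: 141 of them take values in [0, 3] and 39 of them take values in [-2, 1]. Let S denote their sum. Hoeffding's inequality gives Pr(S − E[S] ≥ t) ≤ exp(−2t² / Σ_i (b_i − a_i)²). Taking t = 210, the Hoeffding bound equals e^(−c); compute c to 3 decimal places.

Σ(b_i − a_i)² = 141·3² + 39·3² = 1620.
c = 2t² / 1620 = 2·210² / 1620 = 54.4444.

54.444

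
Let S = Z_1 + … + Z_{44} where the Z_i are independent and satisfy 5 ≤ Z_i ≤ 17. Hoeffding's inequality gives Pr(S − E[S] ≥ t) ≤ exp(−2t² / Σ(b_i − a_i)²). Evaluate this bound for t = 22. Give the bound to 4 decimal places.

Σ(b_i − a_i)² = 44·(12)² = 6336.
Exponent = 2·22²/6336 = 0.1528.
Bound = exp(−0.1528) = 0.85832.

0.8583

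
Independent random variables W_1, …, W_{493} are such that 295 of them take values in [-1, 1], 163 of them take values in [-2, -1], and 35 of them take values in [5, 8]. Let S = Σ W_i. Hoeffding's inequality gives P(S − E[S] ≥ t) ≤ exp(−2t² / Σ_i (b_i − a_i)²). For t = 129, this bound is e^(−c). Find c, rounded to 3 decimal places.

Σ(b_i − a_i)² = 295·2² + 163·1² + 35·3² = 1658.
c = 2t² / 1658 = 2·129² / 1658 = 20.0736.

20.074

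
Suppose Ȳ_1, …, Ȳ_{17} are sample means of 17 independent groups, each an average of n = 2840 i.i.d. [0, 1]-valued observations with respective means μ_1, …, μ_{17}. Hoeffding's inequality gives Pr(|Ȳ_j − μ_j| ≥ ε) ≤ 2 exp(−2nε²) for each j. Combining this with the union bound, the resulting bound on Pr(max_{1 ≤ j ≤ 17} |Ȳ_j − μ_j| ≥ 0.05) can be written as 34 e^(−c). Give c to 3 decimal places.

14.200

Union bound over the 17 events: Pr(max_{1 ≤ j ≤ 17} |Ȳ_j − μ_j| ≥ 0.05) ≤ 17·2·exp(−2nε²) = 34 exp(−2·2840·0.05²).
So c = 2·2840·0.05² = 14.2000.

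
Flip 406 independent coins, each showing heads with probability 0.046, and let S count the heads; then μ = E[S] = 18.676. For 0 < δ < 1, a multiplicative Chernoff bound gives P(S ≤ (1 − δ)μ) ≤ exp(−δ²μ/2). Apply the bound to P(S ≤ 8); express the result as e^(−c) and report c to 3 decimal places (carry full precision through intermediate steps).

3.051

Write 8 = (1 − δ)μ, so δ = 1 − 8/18.676 = 0.5716428…
Then the exponent is δ²μ/2 = (μ − 8)²/(2μ) = 3.051429.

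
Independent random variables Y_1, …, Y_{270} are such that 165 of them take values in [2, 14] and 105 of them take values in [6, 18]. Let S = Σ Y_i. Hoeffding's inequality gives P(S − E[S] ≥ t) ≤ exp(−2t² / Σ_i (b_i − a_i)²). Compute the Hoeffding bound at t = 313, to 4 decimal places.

Σ(b_i − a_i)² = 165·12² + 105·12² = 38880.
Exponent = 2·313² / 38880 = 5.03956.
Bound = exp(−5.03956) = 0.00648.

0.0065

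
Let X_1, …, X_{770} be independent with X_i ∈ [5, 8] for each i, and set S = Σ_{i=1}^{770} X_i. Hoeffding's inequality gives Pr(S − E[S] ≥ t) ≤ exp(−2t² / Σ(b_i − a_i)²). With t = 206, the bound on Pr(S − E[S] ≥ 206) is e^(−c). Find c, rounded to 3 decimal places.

12.247

Σ(b_i − a_i)² = 770·(3)² = 6930.
c = 2t²/6930 = 2·206²/6930 = 12.2470.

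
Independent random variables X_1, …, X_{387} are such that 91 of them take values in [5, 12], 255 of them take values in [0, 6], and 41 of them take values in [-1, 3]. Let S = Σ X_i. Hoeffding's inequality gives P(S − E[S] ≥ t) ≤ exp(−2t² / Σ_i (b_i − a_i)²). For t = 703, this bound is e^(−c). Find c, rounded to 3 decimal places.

69.144

Σ(b_i − a_i)² = 91·7² + 255·6² + 41·4² = 14295.
c = 2t² / 14295 = 2·703² / 14295 = 69.1443.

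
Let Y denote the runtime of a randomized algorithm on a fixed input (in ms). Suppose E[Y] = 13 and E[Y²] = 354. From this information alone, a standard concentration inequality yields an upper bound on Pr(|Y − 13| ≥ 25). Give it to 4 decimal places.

The first two moments determine the variance, so Chebyshev's inequality is the sharpest standard bound available.
Var(Y) = E[Y²] − (E[Y])² = 354 − 169 = 185.
Chebyshev's inequality: Pr(|Y − μ| ≥ t) ≤ Var(Y)/t² = 185/625 = 0.2960.

0.2960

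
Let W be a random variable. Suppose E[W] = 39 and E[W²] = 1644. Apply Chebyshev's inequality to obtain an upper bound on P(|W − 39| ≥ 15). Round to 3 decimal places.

0.547

Var(W) = E[W²] − (E[W])² = 1644 − 1521 = 123.
Chebyshev's inequality: P(|W − μ| ≥ t) ≤ Var(W)/t² = 123/225 = 0.5467.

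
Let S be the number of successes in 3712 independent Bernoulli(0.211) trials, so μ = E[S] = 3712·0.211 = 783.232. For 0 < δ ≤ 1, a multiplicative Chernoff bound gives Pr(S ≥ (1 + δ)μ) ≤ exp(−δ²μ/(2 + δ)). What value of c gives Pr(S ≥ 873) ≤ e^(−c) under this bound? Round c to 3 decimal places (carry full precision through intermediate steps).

Write 873 = (1 + δ)μ, so δ = 873/783.232 − 1 = 0.1146123…
Then the exponent is δ²μ/(2 + δ) = (873 − μ)² / (μ·(2 + δ)) = 4.865438.

4.865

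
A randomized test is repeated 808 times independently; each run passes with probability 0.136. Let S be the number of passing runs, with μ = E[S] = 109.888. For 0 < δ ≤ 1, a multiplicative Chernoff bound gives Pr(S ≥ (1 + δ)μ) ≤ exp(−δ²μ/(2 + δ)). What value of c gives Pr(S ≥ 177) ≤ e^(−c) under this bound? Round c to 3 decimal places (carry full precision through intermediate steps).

Write 177 = (1 + δ)μ, so δ = 177/109.888 − 1 = 0.6107309…
Then the exponent is δ²μ/(2 + δ) = (177 − μ)² / (μ·(2 + δ)) = 15.699578.

15.700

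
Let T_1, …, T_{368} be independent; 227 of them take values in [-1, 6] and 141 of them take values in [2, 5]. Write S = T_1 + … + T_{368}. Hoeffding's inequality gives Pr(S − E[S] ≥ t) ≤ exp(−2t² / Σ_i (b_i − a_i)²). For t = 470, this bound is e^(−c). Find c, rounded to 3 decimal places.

35.652

Σ(b_i − a_i)² = 227·7² + 141·3² = 12392.
c = 2t² / 12392 = 2·470² / 12392 = 35.6520.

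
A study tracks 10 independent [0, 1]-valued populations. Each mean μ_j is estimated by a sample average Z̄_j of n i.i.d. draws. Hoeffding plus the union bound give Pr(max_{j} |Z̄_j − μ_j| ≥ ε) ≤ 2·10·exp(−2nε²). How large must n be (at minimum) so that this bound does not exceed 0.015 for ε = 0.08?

Need 2·10·exp(−2nε²) ≤ 0.015, i.e. exp(−2nε²) ≤ 0.015/20.
So 2nε² ≥ ln(20/0.015) = 7.195437.
Hence n ≥ 7.195437/(2·0.08²) = 562.144.
The smallest integer n is 563.

563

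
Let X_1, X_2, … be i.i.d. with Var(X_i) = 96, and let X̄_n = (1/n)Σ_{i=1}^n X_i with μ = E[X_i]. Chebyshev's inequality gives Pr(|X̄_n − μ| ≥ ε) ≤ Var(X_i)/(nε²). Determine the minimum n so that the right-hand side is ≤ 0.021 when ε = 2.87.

Require 96/(n·2.87²) ≤ 0.021, i.e. n ≥ 96/(0.021·2.87²) = 554.994.
The smallest integer n is 555.

555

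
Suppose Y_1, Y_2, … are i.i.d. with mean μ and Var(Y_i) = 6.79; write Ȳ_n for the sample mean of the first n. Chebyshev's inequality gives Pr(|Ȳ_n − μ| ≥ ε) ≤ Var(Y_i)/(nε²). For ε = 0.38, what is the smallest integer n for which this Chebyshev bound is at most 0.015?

Require 6.79/(n·0.38²) ≤ 0.015, i.e. n ≥ 6.79/(0.015·0.38²) = 3134.811.
The smallest integer n is 3135.

3135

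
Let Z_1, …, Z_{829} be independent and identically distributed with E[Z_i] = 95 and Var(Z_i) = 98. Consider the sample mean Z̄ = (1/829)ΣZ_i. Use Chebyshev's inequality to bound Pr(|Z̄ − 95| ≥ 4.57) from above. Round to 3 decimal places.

0.006

Var(Z̄) = Var(Z_i)/n = 98/829 = 0.11821.
Chebyshev: Pr(|Z̄ − 95| ≥ 4.57) ≤ Var(Z̄)/(4.57)² = 98/(829·4.57²) = 0.0057.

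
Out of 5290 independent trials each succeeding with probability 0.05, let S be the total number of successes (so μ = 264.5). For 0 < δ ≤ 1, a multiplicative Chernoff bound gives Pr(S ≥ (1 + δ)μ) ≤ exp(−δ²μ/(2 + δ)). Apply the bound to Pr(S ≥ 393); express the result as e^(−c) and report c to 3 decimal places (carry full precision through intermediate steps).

25.114

Write 393 = (1 + δ)μ, so δ = 393/264.5 − 1 = 0.4858223…
Then the exponent is δ²μ/(2 + δ) = (393 − μ)² / (μ·(2 + δ)) = 25.113688.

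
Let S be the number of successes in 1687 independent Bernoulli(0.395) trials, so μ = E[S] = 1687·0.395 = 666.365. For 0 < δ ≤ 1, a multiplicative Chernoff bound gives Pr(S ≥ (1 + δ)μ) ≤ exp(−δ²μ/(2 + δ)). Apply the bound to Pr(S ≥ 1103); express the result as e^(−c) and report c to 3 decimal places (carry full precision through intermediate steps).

107.751

Write 1103 = (1 + δ)μ, so δ = 1103/666.365 − 1 = 0.655249…
Then the exponent is δ²μ/(2 + δ) = (1103 − μ)² / (μ·(2 + δ)) = 107.750590.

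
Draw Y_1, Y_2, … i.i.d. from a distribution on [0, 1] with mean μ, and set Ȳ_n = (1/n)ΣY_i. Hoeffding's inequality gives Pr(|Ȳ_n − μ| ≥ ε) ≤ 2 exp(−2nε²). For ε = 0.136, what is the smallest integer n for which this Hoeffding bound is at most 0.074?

90

Require 2·exp(−2nε²) ≤ 0.074, i.e. 2nε² ≥ ln(2/0.074) = 3.296837.
So n ≥ 3.296837 / (2·0.136²) = 89.123.
The smallest integer n is 90.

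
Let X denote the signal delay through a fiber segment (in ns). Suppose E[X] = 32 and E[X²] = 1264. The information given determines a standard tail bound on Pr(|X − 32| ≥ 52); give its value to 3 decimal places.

The first two moments determine the variance, so Chebyshev's inequality is the sharpest standard bound available.
Var(X) = E[X²] − (E[X])² = 1264 − 1024 = 240.
Chebyshev's inequality: Pr(|X − μ| ≥ t) ≤ Var(X)/t² = 240/2704 = 0.0888.

0.089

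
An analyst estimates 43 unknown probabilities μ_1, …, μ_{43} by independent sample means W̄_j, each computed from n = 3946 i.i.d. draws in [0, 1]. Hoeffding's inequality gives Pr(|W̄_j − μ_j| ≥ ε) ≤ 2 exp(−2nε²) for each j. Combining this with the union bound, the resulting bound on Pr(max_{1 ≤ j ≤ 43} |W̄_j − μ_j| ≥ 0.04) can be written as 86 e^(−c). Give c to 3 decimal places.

Union bound over the 43 events: Pr(max_{1 ≤ j ≤ 43} |W̄_j − μ_j| ≥ 0.04) ≤ 43·2·exp(−2nε²) = 86 exp(−2·3946·0.04²).
So c = 2·3946·0.04² = 12.6272.

12.627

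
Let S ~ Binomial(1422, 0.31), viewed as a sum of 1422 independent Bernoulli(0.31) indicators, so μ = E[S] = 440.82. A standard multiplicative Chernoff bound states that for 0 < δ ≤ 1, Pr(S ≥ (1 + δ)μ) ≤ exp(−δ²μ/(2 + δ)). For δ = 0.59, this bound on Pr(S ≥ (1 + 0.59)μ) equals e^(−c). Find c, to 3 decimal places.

c = δ²μ/(2 + δ) = 0.59²·440.82/(2 + 0.59) = 59.2469.

59.247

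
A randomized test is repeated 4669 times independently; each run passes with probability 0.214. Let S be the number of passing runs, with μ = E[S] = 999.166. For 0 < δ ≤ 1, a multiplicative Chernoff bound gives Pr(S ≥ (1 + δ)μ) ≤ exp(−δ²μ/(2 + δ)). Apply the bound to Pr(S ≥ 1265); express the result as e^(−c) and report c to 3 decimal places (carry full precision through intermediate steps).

Write 1265 = (1 + δ)μ, so δ = 1265/999.166 − 1 = 0.2660559…
Then the exponent is δ²μ/(2 + δ) = (1265 − μ)² / (μ·(2 + δ)) = 31.211367.

31.211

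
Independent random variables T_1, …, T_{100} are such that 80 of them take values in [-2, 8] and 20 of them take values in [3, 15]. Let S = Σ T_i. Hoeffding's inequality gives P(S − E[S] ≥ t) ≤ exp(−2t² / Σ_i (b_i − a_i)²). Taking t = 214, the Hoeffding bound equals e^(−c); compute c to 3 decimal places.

Σ(b_i − a_i)² = 80·10² + 20·12² = 10880.
c = 2t² / 10880 = 2·214² / 10880 = 8.4184.

8.418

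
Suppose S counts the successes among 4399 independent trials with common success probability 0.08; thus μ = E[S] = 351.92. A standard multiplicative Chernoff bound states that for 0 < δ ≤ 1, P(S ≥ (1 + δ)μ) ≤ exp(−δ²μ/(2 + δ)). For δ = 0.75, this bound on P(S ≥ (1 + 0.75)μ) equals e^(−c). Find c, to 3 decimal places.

71.984

c = δ²μ/(2 + δ) = 0.75²·351.92/(2 + 0.75) = 71.9836.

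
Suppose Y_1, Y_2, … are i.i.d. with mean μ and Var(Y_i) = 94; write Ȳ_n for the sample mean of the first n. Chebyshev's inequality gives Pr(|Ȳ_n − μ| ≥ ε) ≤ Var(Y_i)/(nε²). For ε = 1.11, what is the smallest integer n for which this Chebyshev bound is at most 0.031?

Require 94/(n·1.11²) ≤ 0.031, i.e. n ≥ 94/(0.031·1.11²) = 2461.049.
The smallest integer n is 2462.

2462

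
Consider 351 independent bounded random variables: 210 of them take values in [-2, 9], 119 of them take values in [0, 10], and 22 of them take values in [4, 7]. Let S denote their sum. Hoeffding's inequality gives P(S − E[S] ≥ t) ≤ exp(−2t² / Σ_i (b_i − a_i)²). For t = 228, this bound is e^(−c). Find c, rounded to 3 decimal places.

Σ(b_i − a_i)² = 210·11² + 119·10² + 22·3² = 37508.
c = 2t² / 37508 = 2·228² / 37508 = 2.7719.

2.772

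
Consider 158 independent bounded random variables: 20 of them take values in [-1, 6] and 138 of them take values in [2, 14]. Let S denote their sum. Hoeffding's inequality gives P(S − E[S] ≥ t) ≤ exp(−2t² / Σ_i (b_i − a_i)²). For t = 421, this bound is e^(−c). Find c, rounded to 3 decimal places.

17.000

Σ(b_i − a_i)² = 20·7² + 138·12² = 20852.
c = 2t² / 20852 = 2·421² / 20852 = 16.9999.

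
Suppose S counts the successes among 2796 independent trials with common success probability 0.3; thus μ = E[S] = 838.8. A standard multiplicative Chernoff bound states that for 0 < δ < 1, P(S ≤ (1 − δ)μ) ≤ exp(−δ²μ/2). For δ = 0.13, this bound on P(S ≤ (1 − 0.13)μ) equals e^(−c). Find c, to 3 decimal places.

c = δ²μ/2 = 0.13²·838.8/2 = 7.0879.

7.088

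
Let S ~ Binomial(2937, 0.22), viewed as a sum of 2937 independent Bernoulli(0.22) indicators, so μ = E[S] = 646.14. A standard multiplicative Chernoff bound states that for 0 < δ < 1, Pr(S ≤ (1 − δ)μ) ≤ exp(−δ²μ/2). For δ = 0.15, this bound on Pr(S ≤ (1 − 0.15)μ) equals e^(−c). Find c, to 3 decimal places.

7.269

c = δ²μ/2 = 0.15²·646.14/2 = 7.2691.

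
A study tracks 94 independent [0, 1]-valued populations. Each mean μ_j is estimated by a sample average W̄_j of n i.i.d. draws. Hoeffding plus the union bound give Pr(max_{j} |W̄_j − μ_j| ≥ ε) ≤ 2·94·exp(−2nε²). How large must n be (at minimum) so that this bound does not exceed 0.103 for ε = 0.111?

305

Need 2·94·exp(−2nε²) ≤ 0.103, i.e. exp(−2nε²) ≤ 0.103/188.
So 2nε² ≥ ln(188/0.103) = 7.509468.
Hence n ≥ 7.509468/(2·0.111²) = 304.743.
The smallest integer n is 305.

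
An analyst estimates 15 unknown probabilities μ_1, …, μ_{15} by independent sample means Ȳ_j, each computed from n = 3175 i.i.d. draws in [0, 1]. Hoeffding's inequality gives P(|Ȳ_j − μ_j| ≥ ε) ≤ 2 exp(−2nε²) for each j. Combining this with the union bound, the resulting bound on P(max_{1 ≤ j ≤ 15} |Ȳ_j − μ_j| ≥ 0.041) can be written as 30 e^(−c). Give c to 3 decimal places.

10.674

Union bound over the 15 events: P(max_{1 ≤ j ≤ 15} |Ȳ_j − μ_j| ≥ 0.041) ≤ 15·2·exp(−2nε²) = 30 exp(−2·3175·0.041²).
So c = 2·3175·0.041² = 10.6744.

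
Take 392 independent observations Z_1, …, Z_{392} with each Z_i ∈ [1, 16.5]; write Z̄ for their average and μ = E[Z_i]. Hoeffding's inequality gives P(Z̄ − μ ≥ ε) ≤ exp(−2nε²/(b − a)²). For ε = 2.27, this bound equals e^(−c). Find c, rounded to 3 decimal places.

16.815

c = 2nε²/(b − a)² = 2·392·2.27² / 15.5² = 16.8153.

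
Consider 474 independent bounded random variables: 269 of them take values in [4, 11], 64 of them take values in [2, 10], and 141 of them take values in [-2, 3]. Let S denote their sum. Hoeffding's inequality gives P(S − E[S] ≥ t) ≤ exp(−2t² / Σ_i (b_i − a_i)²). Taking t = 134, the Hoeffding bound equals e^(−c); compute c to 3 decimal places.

1.726

Σ(b_i − a_i)² = 269·7² + 64·8² + 141·5² = 20802.
c = 2t² / 20802 = 2·134² / 20802 = 1.7264.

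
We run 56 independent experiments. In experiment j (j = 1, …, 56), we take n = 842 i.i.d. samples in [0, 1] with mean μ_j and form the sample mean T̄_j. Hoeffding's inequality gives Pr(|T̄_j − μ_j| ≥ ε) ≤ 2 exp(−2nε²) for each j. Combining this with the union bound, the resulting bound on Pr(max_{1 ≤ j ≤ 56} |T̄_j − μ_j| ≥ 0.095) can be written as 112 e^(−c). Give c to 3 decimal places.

Union bound over the 56 events: Pr(max_{1 ≤ j ≤ 56} |T̄_j − μ_j| ≥ 0.095) ≤ 56·2·exp(−2nε²) = 112 exp(−2·842·0.095²).
So c = 2·842·0.095² = 15.1981.

15.198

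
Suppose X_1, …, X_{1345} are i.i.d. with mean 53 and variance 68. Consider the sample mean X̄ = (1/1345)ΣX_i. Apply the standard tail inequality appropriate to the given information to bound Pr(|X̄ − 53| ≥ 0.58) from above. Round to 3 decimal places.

0.150

With mean and variance of each term known, Chebyshev's inequality bounds the deviation of the sum (or sample mean).
Var(X̄) = Var(X_i)/n = 68/1345 = 0.050558.
Chebyshev: Pr(|X̄ − 53| ≥ 0.58) ≤ Var(X̄)/(0.58)² = 68/(1345·0.58²) = 0.1503.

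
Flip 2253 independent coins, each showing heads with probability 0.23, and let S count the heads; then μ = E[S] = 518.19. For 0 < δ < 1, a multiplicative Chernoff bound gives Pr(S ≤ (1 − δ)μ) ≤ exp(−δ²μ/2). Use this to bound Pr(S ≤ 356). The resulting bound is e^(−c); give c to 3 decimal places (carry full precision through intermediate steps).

Write 356 = (1 − δ)μ, so δ = 1 − 356/518.19 = 0.3129933…
Then the exponent is δ²μ/2 = (μ − 356)²/(2μ) = 25.382192.

25.382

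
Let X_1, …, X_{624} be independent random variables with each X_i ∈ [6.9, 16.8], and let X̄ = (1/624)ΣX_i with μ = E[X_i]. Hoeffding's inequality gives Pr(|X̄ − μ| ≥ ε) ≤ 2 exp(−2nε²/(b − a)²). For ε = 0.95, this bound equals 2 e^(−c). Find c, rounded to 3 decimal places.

c = 2nε²/(b − a)² = 2·624·0.95² / 9.9² = 11.4919.

11.492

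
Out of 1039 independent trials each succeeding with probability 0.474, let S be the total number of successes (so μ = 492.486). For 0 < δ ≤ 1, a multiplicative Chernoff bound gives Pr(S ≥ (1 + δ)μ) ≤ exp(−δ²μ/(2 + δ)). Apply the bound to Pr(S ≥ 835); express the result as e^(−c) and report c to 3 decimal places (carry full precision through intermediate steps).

Write 835 = (1 + δ)μ, so δ = 835/492.486 − 1 = 0.6954797…
Then the exponent is δ²μ/(2 + δ) = (835 − μ)² / (μ·(2 + δ)) = 88.374446.

88.374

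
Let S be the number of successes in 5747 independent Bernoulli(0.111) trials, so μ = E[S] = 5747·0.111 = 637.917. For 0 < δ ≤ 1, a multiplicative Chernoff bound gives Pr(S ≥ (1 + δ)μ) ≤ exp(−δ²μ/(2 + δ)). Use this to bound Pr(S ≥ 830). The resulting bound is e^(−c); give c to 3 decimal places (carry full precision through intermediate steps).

Write 830 = (1 + δ)μ, so δ = 830/637.917 − 1 = 0.3011097…
Then the exponent is δ²μ/(2 + δ) = (830 − μ)² / (μ·(2 + δ)) = 25.134854.

25.135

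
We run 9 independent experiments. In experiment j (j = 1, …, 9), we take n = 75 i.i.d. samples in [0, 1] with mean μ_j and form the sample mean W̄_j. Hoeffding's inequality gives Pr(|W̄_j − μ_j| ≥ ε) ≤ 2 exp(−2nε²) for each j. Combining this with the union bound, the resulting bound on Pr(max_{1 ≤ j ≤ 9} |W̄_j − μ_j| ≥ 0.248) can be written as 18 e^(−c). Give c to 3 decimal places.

Union bound over the 9 events: Pr(max_{1 ≤ j ≤ 9} |W̄_j − μ_j| ≥ 0.248) ≤ 9·2·exp(−2nε²) = 18 exp(−2·75·0.248²).
So c = 2·75·0.248² = 9.2256.

9.226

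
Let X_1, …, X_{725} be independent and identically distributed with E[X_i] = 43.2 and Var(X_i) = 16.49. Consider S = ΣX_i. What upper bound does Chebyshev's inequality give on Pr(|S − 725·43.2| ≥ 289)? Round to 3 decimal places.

Var(S) = n·Var(X_i) = 725·16.49 = 11955.25.
Chebyshev: Pr(|S − 725·43.2| ≥ 289) ≤ Var(S)/289² = 11955.25/83521 = 0.1431.

0.143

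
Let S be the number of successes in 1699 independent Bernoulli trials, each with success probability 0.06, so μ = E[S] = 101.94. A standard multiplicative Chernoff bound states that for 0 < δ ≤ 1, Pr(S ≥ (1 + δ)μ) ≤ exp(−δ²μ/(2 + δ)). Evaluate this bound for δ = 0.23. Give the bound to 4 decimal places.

0.0891

Exponent = δ²μ/(2 + δ) = 0.23²·101.94/2.23 = 2.4182.
Bound = exp(−2.4182) = 0.08908.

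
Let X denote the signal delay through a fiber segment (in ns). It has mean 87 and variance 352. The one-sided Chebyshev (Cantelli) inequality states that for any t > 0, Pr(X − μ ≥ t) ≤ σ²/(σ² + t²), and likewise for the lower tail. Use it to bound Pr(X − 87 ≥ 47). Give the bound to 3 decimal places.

Here σ² = 352 and t = 47, so σ² + t² = 2561.
Cantelli's bound: 352/2561 = 0.1374.

0.137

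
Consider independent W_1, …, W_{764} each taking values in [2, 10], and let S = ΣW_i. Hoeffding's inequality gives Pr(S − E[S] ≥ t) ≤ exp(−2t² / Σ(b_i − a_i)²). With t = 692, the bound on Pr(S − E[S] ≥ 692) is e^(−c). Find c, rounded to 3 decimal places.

Σ(b_i − a_i)² = 764·(8)² = 48896.
c = 2t²/48896 = 2·692²/48896 = 19.5870.

19.587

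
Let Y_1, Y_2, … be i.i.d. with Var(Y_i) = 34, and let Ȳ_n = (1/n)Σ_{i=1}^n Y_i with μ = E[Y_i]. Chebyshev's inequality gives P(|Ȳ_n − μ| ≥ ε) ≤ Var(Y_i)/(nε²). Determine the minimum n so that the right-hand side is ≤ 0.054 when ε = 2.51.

Require 34/(n·2.51²) ≤ 0.054, i.e. n ≥ 34/(0.054·2.51²) = 99.940.
The smallest integer n is 100.

100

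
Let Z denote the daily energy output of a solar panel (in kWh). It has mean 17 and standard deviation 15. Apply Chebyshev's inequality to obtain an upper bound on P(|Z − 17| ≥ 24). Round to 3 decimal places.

Chebyshev: P(|Z − μ| ≥ t) ≤ Var(Z)/t².
Var(Z) = σ² = 15² = 225.
Bound = 225 / 576 = 0.3906.

0.391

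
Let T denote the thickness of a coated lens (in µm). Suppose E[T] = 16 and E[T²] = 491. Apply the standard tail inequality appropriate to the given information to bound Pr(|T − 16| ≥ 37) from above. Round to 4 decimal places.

0.1717

The first two moments determine the variance, so Chebyshev's inequality is the sharpest standard bound available.
Var(T) = E[T²] − (E[T])² = 491 − 256 = 235.
Chebyshev's inequality: Pr(|T − μ| ≥ t) ≤ Var(T)/t² = 235/1369 = 0.1717.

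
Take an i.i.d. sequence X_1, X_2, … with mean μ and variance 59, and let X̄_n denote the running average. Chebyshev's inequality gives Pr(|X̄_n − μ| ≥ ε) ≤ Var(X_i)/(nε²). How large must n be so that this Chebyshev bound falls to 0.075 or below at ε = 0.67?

Require 59/(n·0.67²) ≤ 0.075, i.e. n ≥ 59/(0.075·0.67²) = 1752.432.
The smallest integer n is 1753.

1753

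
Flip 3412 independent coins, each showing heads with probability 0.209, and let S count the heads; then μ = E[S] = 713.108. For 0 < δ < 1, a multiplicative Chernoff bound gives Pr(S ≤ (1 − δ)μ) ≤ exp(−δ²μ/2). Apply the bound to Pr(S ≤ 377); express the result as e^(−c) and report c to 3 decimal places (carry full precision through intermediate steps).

Write 377 = (1 − δ)μ, so δ = 1 − 377/713.108 = 0.4713283…
Then the exponent is δ²μ/2 = (μ − 377)²/(2μ) = 79.208611.

79.209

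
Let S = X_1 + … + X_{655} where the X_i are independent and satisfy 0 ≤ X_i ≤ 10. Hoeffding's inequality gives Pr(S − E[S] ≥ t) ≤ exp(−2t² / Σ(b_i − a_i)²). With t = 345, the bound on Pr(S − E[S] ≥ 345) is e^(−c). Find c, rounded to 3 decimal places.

3.634

Σ(b_i − a_i)² = 655·(10)² = 65500.
c = 2t²/65500 = 2·345²/65500 = 3.6344.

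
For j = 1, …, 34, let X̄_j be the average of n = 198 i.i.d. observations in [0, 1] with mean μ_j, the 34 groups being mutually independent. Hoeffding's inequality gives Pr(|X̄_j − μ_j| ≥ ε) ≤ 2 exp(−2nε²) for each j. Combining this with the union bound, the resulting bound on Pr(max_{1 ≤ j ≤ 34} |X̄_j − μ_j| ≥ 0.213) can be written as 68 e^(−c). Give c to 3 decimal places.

17.966

Union bound over the 34 events: Pr(max_{1 ≤ j ≤ 34} |X̄_j − μ_j| ≥ 0.213) ≤ 34·2·exp(−2nε²) = 68 exp(−2·198·0.213²).
So c = 2·198·0.213² = 17.9661.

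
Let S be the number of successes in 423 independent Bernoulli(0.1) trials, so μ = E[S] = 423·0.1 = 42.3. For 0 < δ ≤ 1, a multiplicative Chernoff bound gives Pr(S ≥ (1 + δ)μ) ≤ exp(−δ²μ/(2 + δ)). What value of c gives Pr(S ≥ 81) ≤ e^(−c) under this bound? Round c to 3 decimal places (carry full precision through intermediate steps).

12.147

Write 81 = (1 + δ)μ, so δ = 81/42.3 − 1 = 0.9148936…
Then the exponent is δ²μ/(2 + δ) = (81 − μ)² / (μ·(2 + δ)) = 12.146715.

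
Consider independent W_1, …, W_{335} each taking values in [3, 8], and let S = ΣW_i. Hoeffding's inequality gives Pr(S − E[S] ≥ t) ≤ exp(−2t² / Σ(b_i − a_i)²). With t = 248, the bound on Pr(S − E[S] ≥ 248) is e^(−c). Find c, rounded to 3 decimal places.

14.688

Σ(b_i − a_i)² = 335·(5)² = 8375.
c = 2t²/8375 = 2·248²/8375 = 14.6875.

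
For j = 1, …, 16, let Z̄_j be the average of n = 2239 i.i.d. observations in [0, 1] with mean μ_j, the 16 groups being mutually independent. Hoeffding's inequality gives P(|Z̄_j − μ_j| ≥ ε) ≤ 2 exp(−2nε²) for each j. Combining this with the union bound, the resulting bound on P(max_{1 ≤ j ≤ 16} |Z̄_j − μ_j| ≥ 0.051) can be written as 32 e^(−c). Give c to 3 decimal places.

11.647

Union bound over the 16 events: P(max_{1 ≤ j ≤ 16} |Z̄_j − μ_j| ≥ 0.051) ≤ 16·2·exp(−2nε²) = 32 exp(−2·2239·0.051²).
So c = 2·2239·0.051² = 11.6473.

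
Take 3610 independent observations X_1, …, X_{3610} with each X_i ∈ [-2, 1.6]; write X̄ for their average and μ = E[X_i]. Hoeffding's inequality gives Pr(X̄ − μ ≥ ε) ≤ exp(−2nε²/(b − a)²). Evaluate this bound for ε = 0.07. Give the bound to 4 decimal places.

0.0652

Exponent: 2nε²/(b − a)² = 2·3610·0.07² / 3.6² = 2.72978.
Bound = exp(−2.72978) = 0.06523.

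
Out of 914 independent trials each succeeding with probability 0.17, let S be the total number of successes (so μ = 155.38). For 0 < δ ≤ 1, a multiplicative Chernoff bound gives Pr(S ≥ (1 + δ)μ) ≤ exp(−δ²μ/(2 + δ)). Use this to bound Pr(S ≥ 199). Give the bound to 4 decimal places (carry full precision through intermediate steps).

0.0047

Write 199 = (1 + δ)μ, so δ = 199/155.38 − 1 = 0.2807311…
Then the exponent is δ²μ/(2 + δ) = (199 − μ)² / (μ·(2 + δ)) = 5.369108.
Bound = exp(−5.369108) = 0.00466.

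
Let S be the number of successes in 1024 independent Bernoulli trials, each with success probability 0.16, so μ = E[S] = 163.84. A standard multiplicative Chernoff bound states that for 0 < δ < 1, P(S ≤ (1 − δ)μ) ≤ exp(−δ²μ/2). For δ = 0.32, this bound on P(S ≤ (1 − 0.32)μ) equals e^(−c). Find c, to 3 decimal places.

c = δ²μ/2 = 0.32²·163.84/2 = 8.3886.

8.389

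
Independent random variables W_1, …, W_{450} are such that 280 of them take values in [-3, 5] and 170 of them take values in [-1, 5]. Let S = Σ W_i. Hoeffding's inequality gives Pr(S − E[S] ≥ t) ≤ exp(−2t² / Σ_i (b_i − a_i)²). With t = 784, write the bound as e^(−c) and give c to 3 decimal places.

Σ(b_i − a_i)² = 280·8² + 170·6² = 24040.
c = 2t² / 24040 = 2·784² / 24040 = 51.1361.

51.136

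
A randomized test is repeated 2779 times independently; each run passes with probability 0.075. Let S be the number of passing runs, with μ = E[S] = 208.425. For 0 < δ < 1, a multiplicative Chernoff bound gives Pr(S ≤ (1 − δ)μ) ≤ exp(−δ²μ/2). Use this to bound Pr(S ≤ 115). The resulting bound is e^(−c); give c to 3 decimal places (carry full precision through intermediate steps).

20.939

Write 115 = (1 − δ)μ, so δ = 1 − 115/208.425 = 0.4482428…
Then the exponent is δ²μ/2 = (μ − 115)²/(2μ) = 20.938541.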